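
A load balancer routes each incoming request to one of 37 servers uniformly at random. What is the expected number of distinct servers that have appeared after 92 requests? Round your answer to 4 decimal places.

For each server, P(seen in 92 requests) = 1 - (36/37)^92 = 0.91960.
By linearity of expectation, E[distinct seen] = 37·(1 - (36/37)^92) = 34.02509.

34.0251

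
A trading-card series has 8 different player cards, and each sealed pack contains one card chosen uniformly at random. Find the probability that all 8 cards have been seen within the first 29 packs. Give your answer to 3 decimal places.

Let A_i be the event that card i is missing after 29 packs. By inclusion–exclusion on the A_i,
P(all seen) = Σ_{j=0}^{8} (-1)^j C(8,j)((8-j)/8)^29
= 1.0000 - 0.1665 + 0.0067 - 0.0001 + 0.0000 - 0.0000 + 0.0000 - 0.0000 + 0.0000
= 0.8401.

0.840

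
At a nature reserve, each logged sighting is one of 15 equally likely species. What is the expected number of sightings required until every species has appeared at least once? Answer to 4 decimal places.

49.7734

The wait to go from k to k+1 distinct species is geometric with mean 15/(15-k).
E[T] = 15/15 + 15/14 + 15/13 + ... + 15/2 + 15/1 = 15·H_{15}.
H_{15} = 3.31823, so E[T] = 49.77343.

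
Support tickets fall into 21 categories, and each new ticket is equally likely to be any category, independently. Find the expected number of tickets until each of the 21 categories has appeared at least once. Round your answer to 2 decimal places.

76.55

After k distinct categories have appeared, the next ticket gives a new one with probability (21-k)/21, so the expected wait for the (k+1)-th is 21/(21-k).
E[T] = 21/21 + 21/20 + 21/19 + ... + 21/2 + 21/1 = 21·H_{21}.
H_{21} = 3.645, so E[T] = 76.553.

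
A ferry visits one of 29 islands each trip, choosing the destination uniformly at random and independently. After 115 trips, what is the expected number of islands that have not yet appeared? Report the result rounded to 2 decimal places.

0.51

For each island, P(unseen after 115) = (28/29)^115 = 0.018.
By linearity of expectation, E[unseen] = 29·(28/29)^115 = 0.513.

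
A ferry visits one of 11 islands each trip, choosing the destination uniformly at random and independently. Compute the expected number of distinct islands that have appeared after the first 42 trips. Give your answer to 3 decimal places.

10.799

For each island, P(seen in 42 trips) = 1 - (10/11)^42 = 0.9817.
By linearity of expectation, E[distinct seen] = 11·(1 - (10/11)^42) = 10.7991.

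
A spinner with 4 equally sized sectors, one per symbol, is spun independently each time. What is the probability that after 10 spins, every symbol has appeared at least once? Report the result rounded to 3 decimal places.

Let A_i be the event that symbol i is missing after 10 spins. By inclusion–exclusion on the A_i,
P(all seen) = Σ_{j=0}^{4} (-1)^j C(4,j)((4-j)/4)^10
= 1.0000 - 0.2253 + 0.0059 - 0.0000 + 0.0000
= 0.7806.

0.781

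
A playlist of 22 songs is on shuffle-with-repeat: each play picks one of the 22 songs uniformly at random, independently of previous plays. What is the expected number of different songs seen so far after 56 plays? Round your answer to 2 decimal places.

For each song, P(seen in 56 plays) = 1 - (21/22)^56 = 0.926.
By linearity of expectation, E[distinct seen] = 22·(1 - (21/22)^56) = 20.374.

20.37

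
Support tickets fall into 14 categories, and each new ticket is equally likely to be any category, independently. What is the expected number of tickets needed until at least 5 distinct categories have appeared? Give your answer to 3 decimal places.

With k distinct categories already seen, the next new one arrives after an expected 14/(14-k) tickets.
Sum over k = 0,...,4: E = 14/14 + 14/13 + 14/12 + 14/11 + 14/10 = 5.9163.

5.916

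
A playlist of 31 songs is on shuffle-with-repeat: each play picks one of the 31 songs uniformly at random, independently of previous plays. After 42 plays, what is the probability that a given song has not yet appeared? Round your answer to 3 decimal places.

On each play the fixed song fails to appear with probability 30/31.
P(still missing after 42) = (30/31)^42 = 0.2523.

0.252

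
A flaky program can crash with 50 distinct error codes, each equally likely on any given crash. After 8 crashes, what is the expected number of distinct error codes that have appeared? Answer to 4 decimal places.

For each error code, P(seen in 8 crashes) = 1 - (49/50)^8 = 0.14924.
By linearity of expectation, E[distinct seen] = 50·(1 - (49/50)^8) = 7.46185.

7.4618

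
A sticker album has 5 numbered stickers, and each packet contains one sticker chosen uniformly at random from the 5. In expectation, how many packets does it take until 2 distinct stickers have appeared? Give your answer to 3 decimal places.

2.250

Going from k to k+1 distinct takes a geometric number of packets with mean 5/(5-k).
Sum over k = 0,...,1: E = 5/5 + 5/4 = 2.2500.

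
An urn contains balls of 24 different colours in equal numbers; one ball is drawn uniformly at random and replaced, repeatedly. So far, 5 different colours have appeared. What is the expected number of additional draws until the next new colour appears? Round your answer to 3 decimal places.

1.263

The number of draws until the next new colour is geometric with success probability 19/24, so its mean is 24/19.
E = 24/19 = 1.2632.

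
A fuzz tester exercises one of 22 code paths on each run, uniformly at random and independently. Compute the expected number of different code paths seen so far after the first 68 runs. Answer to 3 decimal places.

For each code path, P(seen in 68 runs) = 1 - (21/22)^68 = 0.9577.
By linearity of expectation, E[distinct seen] = 22·(1 - (21/22)^68) = 21.0698.

21.070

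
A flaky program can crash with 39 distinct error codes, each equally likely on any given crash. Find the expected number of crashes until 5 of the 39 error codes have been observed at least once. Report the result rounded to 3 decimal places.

Going from k to k+1 distinct takes a geometric number of crashes with mean 39/(39-k).
Sum over k = 0,...,4: E = 39/39 + 39/38 + 39/37 + 39/36 + 39/35 = 5.2780.

5.278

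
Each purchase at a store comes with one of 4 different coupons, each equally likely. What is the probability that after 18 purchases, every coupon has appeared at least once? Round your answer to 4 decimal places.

By inclusion–exclusion over which coupons are missing,
P(all seen) = Σ_{j=0}^{4} (-1)^j C(4,j)((4-j)/4)^18
= 1.00000 - 0.02255 + 0.00002 - 0.00000 + 0.00000
= 0.97747.

0.9775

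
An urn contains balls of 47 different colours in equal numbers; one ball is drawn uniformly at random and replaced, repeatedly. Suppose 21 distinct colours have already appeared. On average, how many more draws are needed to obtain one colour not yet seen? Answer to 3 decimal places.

1.808

Each draw yields a new colour with probability (47-21)/47 = 26/47, so the wait is geometric with mean 47/26.
E = 47/26 = 1.8077.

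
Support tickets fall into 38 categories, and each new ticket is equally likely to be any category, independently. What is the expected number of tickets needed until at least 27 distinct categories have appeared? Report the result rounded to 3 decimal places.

45.905

Going from k to k+1 distinct takes a geometric number of tickets with mean 38/(38-k).
Sum over k = 0,...,26: E = 38/38 + 38/37 + 38/36 + ... + 38/13 + 38/12 = 45.9049.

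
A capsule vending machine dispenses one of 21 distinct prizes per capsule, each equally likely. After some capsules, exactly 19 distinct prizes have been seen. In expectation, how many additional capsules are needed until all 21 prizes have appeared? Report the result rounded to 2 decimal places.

31.50

From k distinct to k+1 distinct takes on average 21/(21-k) capsules.
Sum over k = 19,...,20: E = 21/2 + 21/1 = 31.500.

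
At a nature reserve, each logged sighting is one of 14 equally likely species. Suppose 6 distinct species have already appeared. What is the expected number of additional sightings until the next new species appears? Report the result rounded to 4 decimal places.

1.7500

The number of sightings until the next new species is geometric with success probability 8/14, so its mean is 14/8.
E = 14/8 = 1.75000.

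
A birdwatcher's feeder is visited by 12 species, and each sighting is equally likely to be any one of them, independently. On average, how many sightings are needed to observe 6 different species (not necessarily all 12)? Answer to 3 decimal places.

7.839

With k distinct species already seen, the next new one arrives after an expected 12/(12-k) sightings.
Sum over k = 0,...,5: E = 12/12 + 12/11 + 12/10 + 12/9 + 12/8 + 12/7 = 7.8385.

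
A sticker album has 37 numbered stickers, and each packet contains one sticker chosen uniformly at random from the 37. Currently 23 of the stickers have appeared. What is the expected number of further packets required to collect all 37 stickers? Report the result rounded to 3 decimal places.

With k distinct stickers already seen, the next new one takes an expected 37/(37-k) packets.
Sum over k = 23,...,36: E = 37/14 + 37/13 + 37/12 + ... + 37/2 + 37/1 = 120.3078.

120.308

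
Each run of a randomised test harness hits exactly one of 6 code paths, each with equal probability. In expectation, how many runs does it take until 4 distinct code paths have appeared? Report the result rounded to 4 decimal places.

5.7000

With k distinct code paths already seen, the next new one arrives after an expected 6/(6-k) runs.
Sum over k = 0,...,3: E = 6/6 + 6/5 + 6/4 + 6/3 = 5.70000.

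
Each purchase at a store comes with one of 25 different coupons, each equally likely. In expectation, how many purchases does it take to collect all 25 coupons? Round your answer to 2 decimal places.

After k distinct coupons have appeared, the next purchase gives a new one with probability (25-k)/25, so the expected wait for the (k+1)-th is 25/(25-k).
E[T] = 25/25 + 25/24 + 25/23 + ... + 25/2 + 25/1 = 25·H_{25}.
H_{25} = 3.816, so E[T] = 95.399.

95.40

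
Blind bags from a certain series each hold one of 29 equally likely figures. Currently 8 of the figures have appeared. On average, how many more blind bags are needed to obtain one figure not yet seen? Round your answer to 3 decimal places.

The number of blind bags until the next new figure is geometric with success probability 21/29, so its mean is 29/21.
E = 29/21 = 1.3810.

1.381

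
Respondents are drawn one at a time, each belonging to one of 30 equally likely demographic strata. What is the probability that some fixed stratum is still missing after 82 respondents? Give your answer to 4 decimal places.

0.0620

Each respondent misses the fixed stratum with probability (30-1)/30 = 29/30, independently.
P(still missing after 82) = (29/30)^82 = 0.06204.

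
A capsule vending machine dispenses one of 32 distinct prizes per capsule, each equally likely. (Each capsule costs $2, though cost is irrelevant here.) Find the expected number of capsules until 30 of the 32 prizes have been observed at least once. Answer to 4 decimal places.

Going from k to k+1 distinct takes a geometric number of capsules with mean 32/(32-k).
Sum over k = 0,...,29: E = 32/32 + 32/31 + 32/30 + ... + 32/4 + 32/3 = 81.87185.

81.8718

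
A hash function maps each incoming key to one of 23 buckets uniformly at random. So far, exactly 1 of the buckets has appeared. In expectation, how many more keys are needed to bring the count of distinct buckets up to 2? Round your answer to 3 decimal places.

1.045

With k distinct buckets already seen, the next new one takes an expected 23/(23-k) keys.
Only the k = 1 term is needed: E = 23/22 = 1.0455.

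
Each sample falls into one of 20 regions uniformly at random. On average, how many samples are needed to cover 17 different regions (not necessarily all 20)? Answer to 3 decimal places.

35.288

With k distinct regions already seen, the next new one arrives after an expected 20/(20-k) samples.
Sum over k = 0,...,16: E = 20/20 + 20/19 + 20/18 + ... + 20/5 + 20/4 = 35.2881.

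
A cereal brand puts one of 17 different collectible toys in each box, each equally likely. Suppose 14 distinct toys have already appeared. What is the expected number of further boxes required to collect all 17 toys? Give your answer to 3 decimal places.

31.167

From k distinct to k+1 distinct takes on average 17/(17-k) boxes.
Sum over k = 14,...,16: E = 17/3 + 17/2 + 17/1 = 31.1667.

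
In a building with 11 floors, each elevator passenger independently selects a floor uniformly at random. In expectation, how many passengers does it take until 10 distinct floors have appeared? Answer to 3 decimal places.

With k distinct floors already seen, the next new one arrives after an expected 11/(11-k) passengers.
Sum over k = 0,...,9: E = 11/11 + 11/10 + 11/9 + ... + 11/3 + 11/2 = 22.2187.

22.219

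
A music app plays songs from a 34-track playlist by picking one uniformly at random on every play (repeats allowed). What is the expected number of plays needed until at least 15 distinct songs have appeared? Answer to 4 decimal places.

19.3960

With k distinct songs already seen, the next new one arrives after an expected 34/(34-k) plays.
Sum over k = 0,...,14: E = 34/34 + 34/33 + 34/32 + ... + 34/21 + 34/20 = 19.39599.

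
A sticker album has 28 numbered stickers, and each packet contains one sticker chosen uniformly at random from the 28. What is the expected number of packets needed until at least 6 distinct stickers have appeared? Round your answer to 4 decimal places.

Going from k to k+1 distinct takes a geometric number of packets with mean 28/(28-k).
Sum over k = 0,...,5: E = 28/28 + 28/27 + 28/26 + 28/25 + 28/24 + 28/23 = 6.61802.

6.6180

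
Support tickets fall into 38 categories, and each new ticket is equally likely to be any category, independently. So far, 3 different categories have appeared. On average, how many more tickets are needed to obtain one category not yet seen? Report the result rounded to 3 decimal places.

Each ticket yields a new category with probability (38-3)/38 = 35/38, so the wait is geometric with mean 38/35.
E = 38/35 = 1.0857.

1.086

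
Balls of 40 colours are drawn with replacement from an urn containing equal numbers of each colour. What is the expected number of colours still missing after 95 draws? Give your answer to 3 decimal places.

For each colour, P(unseen after 95) = (39/40)^95 = 0.0902.
By linearity of expectation, E[unseen] = 40·(39/40)^95 = 3.6099.

3.610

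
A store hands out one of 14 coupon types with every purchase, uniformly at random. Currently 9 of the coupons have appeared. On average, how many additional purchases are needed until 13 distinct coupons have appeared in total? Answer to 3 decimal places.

17.967

With k distinct coupons already seen, the next new one takes an expected 14/(14-k) purchases.
Sum over k = 9,...,12: E = 14/5 + 14/4 + 14/3 + 14/2 = 17.9667.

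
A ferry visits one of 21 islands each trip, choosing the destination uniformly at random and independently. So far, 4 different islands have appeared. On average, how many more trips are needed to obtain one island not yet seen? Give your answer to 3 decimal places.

The number of trips until the next new island is geometric with success probability 17/21, so its mean is 21/17.
E = 21/17 = 1.2353.

1.235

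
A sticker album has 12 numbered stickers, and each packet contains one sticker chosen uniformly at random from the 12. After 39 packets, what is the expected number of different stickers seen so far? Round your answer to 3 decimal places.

11.597

For each sticker, P(seen in 39 packets) = 1 - (11/12)^39 = 0.9664.
By linearity of expectation, E[distinct seen] = 12·(1 - (11/12)^39) = 11.5969.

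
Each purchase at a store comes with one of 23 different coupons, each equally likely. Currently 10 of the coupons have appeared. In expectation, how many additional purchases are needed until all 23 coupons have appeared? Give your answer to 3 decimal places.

With k distinct coupons already seen, the next new one takes an expected 23/(23-k) purchases.
Sum over k = 10,...,22: E = 23/13 + 23/12 + 23/11 + ... + 23/2 + 23/1 = 73.1431.

73.143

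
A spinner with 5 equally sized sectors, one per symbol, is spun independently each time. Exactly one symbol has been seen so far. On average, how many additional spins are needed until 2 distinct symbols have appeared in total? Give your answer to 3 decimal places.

From k distinct to k+1 distinct takes on average 5/(5-k) spins.
Only the k = 1 term is needed: E = 5/4 = 1.2500.

1.250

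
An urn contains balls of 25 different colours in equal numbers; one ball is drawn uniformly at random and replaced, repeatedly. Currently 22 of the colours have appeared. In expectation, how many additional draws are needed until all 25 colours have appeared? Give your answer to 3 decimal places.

From k distinct to k+1 distinct takes on average 25/(25-k) draws.
Sum over k = 22,...,24: E = 25/3 + 25/2 + 25/1 = 45.8333.

45.833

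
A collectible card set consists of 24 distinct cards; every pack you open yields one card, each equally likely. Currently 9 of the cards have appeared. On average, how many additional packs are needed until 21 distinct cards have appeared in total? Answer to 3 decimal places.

35.637

With k distinct cards already seen, the next new one takes an expected 24/(24-k) packs.
Sum over k = 9,...,20: E = 24/15 + 24/14 + 24/13 + ... + 24/5 + 24/4 = 35.6375.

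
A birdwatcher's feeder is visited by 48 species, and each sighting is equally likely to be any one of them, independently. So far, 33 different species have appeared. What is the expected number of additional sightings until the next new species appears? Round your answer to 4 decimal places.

3.2000

Each sighting yields a new species with probability (48-33)/48 = 15/48, so the wait is geometric with mean 48/15.
E = 48/15 = 3.20000.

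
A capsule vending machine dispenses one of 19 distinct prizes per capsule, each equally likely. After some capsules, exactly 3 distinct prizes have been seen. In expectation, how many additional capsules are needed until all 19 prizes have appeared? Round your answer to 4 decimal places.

64.2339

From k distinct to k+1 distinct takes on average 19/(19-k) capsules.
Sum over k = 3,...,18: E = 19/16 + 19/15 + 19/14 + ... + 19/2 + 19/1 = 64.23385.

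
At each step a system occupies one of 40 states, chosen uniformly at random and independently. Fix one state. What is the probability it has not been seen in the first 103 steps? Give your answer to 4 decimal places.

0.0737

On each step the fixed state fails to appear with probability 39/40.
P(still missing after 103) = (39/40)^103 = 0.07370.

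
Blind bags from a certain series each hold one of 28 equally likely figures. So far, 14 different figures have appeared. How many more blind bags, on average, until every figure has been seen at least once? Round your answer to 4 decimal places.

The wait to go from k to k+1 distinct figures is geometric with mean 28/(28-k).
Sum over k = 14,...,27: E = 28/14 + 28/13 + 28/12 + ... + 28/2 + 28/1 = 91.04375.

91.0437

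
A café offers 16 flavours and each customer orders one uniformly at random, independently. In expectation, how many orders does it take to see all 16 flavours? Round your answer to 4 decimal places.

54.0917

The wait to go from k to k+1 distinct flavours is geometric with mean 16/(16-k).
E[T] = 16/16 + 16/15 + 16/14 + ... + 16/2 + 16/1 = 16·H_{16}.
H_{16} = 3.38073, so E[T] = 54.09166.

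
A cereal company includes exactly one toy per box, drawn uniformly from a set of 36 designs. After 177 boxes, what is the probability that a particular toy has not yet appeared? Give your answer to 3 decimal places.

0.007

Each box misses the fixed toy with probability (36-1)/36 = 35/36, independently.
P(still missing after 177) = (35/36)^177 = 0.0068.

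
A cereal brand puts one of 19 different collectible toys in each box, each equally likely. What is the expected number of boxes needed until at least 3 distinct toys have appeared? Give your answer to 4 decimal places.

Going from k to k+1 distinct takes a geometric number of boxes with mean 19/(19-k).
Sum over k = 0,...,2: E = 19/19 + 19/18 + 19/17 = 3.17320.

3.1732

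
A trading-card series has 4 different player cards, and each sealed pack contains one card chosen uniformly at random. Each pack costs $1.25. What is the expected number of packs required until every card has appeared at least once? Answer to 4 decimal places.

8.3333

Split into phases: going from k distinct to k+1 distinct takes on average 4/(4-k) packs.
E[T] = 4/4 + 4/3 + 4/2 + 4/1 = 4·H_{4}.
H_{4} = 2.08333, so E[T] = 8.33333.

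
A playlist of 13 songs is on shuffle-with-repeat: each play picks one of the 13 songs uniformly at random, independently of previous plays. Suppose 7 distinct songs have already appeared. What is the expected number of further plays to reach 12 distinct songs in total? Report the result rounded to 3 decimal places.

From k distinct to k+1 distinct takes on average 13/(13-k) plays.
Sum over k = 7,...,11: E = 13/6 + 13/5 + 13/4 + 13/3 + 13/2 = 18.8500.

18.850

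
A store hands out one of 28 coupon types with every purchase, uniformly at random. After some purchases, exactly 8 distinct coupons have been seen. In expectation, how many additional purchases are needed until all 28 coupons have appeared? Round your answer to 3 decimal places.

100.737

From k distinct to k+1 distinct takes on average 28/(28-k) purchases.
Sum over k = 8,...,27: E = 28/20 + 28/19 + 28/18 + ... + 28/2 + 28/1 = 100.7367.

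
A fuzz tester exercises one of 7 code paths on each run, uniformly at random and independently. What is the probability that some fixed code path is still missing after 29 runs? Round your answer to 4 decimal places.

Each run misses the fixed code path with probability (7-1)/7 = 6/7, independently.
P(still missing after 29) = (6/7)^29 = 0.01144.

0.0114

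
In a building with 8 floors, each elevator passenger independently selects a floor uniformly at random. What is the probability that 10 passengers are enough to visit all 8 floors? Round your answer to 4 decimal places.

0.0282

By inclusion–exclusion over which floors are missing,
P(all seen) = Σ_{j=0}^{8} (-1)^j C(8,j)((8-j)/8)^10
= 1.00000 - 2.10460 + 1.57678 - 0.50932 + 0.06836 - 0.00308 + 0.00003 - 0.00000 + 0.00000
= 0.02816.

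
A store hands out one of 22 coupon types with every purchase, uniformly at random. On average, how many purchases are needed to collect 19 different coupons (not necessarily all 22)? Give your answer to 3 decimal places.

40.865

Going from k to k+1 distinct takes a geometric number of purchases with mean 22/(22-k).
Sum over k = 0,...,18: E = 22/22 + 22/21 + 22/20 + ... + 22/5 + 22/4 = 40.8646.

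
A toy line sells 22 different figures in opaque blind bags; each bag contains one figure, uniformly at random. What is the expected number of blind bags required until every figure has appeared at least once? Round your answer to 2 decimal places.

81.20

Split into phases: going from k distinct to k+1 distinct takes on average 22/(22-k) blind bags.
E[T] = 22/22 + 22/21 + 22/20 + ... + 22/2 + 22/1 = 22·H_{22}.
H_{22} = 3.691, so E[T] = 81.198.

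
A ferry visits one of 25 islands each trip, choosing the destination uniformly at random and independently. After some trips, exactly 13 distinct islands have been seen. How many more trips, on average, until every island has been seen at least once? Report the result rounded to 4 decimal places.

77.5803

From k distinct to k+1 distinct takes on average 25/(25-k) trips.
Sum over k = 13,...,24: E = 25/12 + 25/11 + 25/10 + ... + 25/2 + 25/1 = 77.58027.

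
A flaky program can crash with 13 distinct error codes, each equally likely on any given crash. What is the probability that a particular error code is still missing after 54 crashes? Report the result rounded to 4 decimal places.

0.0133

On each crash the fixed error code fails to appear with probability 12/13.
P(still missing after 54) = (12/13)^54 = 0.01327.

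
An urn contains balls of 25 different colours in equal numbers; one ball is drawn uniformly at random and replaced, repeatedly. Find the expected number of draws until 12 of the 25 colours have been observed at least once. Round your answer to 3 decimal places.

With k distinct colours already seen, the next new one arrives after an expected 25/(25-k) draws.
Sum over k = 0,...,11: E = 25/25 + 25/24 + 25/23 + ... + 25/15 + 25/14 = 15.8956.

15.896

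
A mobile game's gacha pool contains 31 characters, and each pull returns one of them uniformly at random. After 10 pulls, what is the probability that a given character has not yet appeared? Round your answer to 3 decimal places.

0.720

On each pull the fixed character fails to appear with probability 30/31.
P(still missing after 10) = (30/31)^10 = 0.7204.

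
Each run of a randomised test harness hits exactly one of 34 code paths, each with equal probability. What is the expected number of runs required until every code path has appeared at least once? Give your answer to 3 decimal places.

Split into phases: going from k distinct to k+1 distinct takes on average 34/(34-k) runs.
E[T] = 34/34 + 34/33 + 34/32 + ... + 34/2 + 34/1 = 34·H_{34}.
H_{34} = 4.1182, so E[T] = 140.0191.

140.019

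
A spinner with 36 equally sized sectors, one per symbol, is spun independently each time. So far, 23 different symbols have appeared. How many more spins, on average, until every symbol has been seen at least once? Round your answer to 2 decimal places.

114.48

From k distinct to k+1 distinct takes on average 36/(36-k) spins.
Sum over k = 23,...,35: E = 36/13 + 36/12 + 36/11 + ... + 36/2 + 36/1 = 114.485.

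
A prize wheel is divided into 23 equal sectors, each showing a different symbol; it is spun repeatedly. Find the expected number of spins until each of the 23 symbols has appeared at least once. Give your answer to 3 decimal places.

The wait to go from k to k+1 distinct symbols is geometric with mean 23/(23-k).
E[T] = 23/23 + 23/22 + 23/21 + ... + 23/2 + 23/1 = 23·H_{23}.
H_{23} = 3.7343, so E[T] = 85.8887.

85.889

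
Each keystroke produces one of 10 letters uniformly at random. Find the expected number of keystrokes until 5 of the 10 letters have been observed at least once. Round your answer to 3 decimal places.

6.456

With k distinct letters already seen, the next new one arrives after an expected 10/(10-k) keystrokes.
Sum over k = 0,...,4: E = 10/10 + 10/9 + 10/8 + 10/7 + 10/6 = 6.4563.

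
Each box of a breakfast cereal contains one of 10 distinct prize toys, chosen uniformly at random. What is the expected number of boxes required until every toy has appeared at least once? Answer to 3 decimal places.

After k distinct toys have appeared, the next box gives a new one with probability (10-k)/10, so the expected wait for the (k+1)-th is 10/(10-k).
E[T] = 10/10 + 10/9 + 10/8 + ... + 10/2 + 10/1 = 10·H_{10}.
H_{10} = 2.9290, so E[T] = 29.2897.

29.290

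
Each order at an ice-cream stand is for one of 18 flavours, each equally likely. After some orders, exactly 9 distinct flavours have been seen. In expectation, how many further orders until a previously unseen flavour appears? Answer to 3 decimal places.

Each order yields a new flavour with probability (18-9)/18 = 9/18, so the wait is geometric with mean 18/9.
E = 18/9 = 2.0000.

2.000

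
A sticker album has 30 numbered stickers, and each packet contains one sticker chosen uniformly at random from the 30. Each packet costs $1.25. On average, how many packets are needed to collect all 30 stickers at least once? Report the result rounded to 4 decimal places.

119.8496

Split into phases: going from k distinct to k+1 distinct takes on average 30/(30-k) packets.
E[T] = 30/30 + 30/29 + 30/28 + ... + 30/2 + 30/1 = 30·H_{30}.
H_{30} = 3.99499, so E[T] = 119.84961.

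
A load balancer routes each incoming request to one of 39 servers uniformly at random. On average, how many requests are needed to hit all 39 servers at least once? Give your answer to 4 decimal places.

After k distinct servers have appeared, the next request gives a new one with probability (39-k)/39, so the expected wait for the (k+1)-th is 39/(39-k).
E[T] = 39/39 + 39/38 + 39/37 + ... + 39/2 + 39/1 = 39·H_{39}.
H_{39} = 4.25354, so E[T] = 165.88818.

165.8882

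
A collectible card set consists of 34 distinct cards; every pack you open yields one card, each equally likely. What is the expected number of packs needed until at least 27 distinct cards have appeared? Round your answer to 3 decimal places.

51.862

Going from k to k+1 distinct takes a geometric number of packs with mean 34/(34-k).
Sum over k = 0,...,26: E = 34/34 + 34/33 + 34/32 + ... + 34/9 + 34/8 = 51.8620.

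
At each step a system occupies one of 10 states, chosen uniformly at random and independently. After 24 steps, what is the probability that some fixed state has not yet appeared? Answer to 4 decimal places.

On each step the fixed state fails to appear with probability 9/10.
P(still missing after 24) = (9/10)^24 = 0.07977.

0.0798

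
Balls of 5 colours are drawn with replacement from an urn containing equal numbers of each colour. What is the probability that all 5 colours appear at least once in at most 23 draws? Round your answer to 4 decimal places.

By inclusion–exclusion over which colours are missing,
P(all seen) = Σ_{j=0}^{5} (-1)^j C(5,j)((5-j)/5)^23
= 1.00000 - 0.02951 + 0.00008 - 0.00000 + 0.00000 - 0.00000
= 0.97056.

0.9706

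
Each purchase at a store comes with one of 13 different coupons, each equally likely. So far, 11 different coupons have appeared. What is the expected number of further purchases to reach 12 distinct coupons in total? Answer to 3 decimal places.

With k distinct coupons already seen, the next new one takes an expected 13/(13-k) purchases.
Only the k = 11 term is needed: E = 13/2 = 6.5000.

6.500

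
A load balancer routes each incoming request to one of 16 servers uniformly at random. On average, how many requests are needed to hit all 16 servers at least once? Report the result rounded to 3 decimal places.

54.092

The wait to go from k to k+1 distinct servers is geometric with mean 16/(16-k).
E[T] = 16/16 + 16/15 + 16/14 + ... + 16/2 + 16/1 = 16·H_{16}.
H_{16} = 3.3807, so E[T] = 54.0917.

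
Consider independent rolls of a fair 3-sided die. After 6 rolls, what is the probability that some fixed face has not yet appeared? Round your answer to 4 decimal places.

0.0878

On each roll the fixed face fails to appear with probability 2/3.
P(still missing after 6) = (2/3)^6 = 0.08779.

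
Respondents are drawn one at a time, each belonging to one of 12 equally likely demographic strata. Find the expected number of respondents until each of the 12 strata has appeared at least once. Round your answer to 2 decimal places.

The wait to go from k to k+1 distinct strata is geometric with mean 12/(12-k).
E[T] = 12/12 + 12/11 + 12/10 + ... + 12/2 + 12/1 = 12·H_{12}.
H_{12} = 3.103, so E[T] = 37.239.

37.24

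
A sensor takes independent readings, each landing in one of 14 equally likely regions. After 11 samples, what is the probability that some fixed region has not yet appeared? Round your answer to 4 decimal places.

0.4426

Each sample misses the fixed region with probability (14-1)/14 = 13/14, independently.
P(still missing after 11) = (13/14)^11 = 0.44256.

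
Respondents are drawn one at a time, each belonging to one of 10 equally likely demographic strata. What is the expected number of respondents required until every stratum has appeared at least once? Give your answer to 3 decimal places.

After k distinct strata have appeared, the next respondent gives a new one with probability (10-k)/10, so the expected wait for the (k+1)-th is 10/(10-k).
E[T] = 10/10 + 10/9 + 10/8 + ... + 10/2 + 10/1 = 10·H_{10}.
H_{10} = 2.9290, so E[T] = 29.2897.

29.290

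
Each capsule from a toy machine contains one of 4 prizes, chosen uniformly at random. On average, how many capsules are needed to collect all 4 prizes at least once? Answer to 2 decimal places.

After k distinct prizes have appeared, the next capsule gives a new one with probability (4-k)/4, so the expected wait for the (k+1)-th is 4/(4-k).
E[T] = 4/4 + 4/3 + 4/2 + 4/1 = 4·H_{4}.
H_{4} = 2.083, so E[T] = 8.333.

8.33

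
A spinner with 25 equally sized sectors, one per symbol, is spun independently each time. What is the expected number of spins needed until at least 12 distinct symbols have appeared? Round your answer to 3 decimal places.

15.896

Going from k to k+1 distinct takes a geometric number of spins with mean 25/(25-k).
Sum over k = 0,...,11: E = 25/25 + 25/24 + 25/23 + ... + 25/15 + 25/14 = 15.8956.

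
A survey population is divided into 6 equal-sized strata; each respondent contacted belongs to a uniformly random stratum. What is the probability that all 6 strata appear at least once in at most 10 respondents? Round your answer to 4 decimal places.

0.2718

By inclusion–exclusion over which strata are missing,
P(all seen) = Σ_{j=0}^{6} (-1)^j C(6,j)((6-j)/6)^10
= 1.00000 - 0.96903 + 0.26012 - 0.01953 + 0.00025 - 0.00000 + 0.00000
= 0.27181.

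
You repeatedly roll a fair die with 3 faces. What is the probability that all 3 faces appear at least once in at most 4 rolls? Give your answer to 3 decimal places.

0.444

Let A_i be the event that face i is missing after 4 rolls. By inclusion–exclusion on the A_i,
P(all seen) = Σ_{j=0}^{3} (-1)^j C(3,j)((3-j)/3)^4
= 1.0000 - 0.5926 + 0.0370 - 0.0000
= 0.4444.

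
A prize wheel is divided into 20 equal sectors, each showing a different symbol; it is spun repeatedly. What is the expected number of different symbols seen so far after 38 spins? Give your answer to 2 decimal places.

For each symbol, P(seen in 38 spins) = 1 - (19/20)^38 = 0.858.
By linearity of expectation, E[distinct seen] = 20·(1 - (19/20)^38) = 17.152.

17.15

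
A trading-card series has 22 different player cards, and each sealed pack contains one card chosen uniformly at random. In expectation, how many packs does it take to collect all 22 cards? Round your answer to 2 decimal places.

81.20

Split into phases: going from k distinct to k+1 distinct takes on average 22/(22-k) packs.
E[T] = 22/22 + 22/21 + 22/20 + ... + 22/2 + 22/1 = 22·H_{22}.
H_{22} = 3.691, so E[T] = 81.198.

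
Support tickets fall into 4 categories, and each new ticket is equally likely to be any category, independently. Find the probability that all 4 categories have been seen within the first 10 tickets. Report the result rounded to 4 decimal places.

0.7806

By inclusion–exclusion over which categories are missing,
P(all seen) = Σ_{j=0}^{4} (-1)^j C(4,j)((4-j)/4)^10
= 1.00000 - 0.22525 + 0.00586 - 0.00000 + 0.00000
= 0.78060.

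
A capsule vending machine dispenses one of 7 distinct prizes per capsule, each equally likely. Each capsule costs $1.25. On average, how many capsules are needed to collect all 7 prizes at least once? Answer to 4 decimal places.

After k distinct prizes have appeared, the next capsule gives a new one with probability (7-k)/7, so the expected wait for the (k+1)-th is 7/(7-k).
E[T] = 7/7 + 7/6 + 7/5 + ... + 7/2 + 7/1 = 7·H_{7}.
H_{7} = 2.59286, so E[T] = 18.15000.

18.1500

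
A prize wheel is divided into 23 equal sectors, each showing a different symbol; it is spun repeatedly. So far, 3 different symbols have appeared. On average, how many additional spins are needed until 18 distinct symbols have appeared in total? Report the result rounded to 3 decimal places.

30.231

The wait to go from k to k+1 distinct symbols is geometric with mean 23/(23-k).
Sum over k = 3,...,17: E = 23/20 + 23/19 + 23/18 + ... + 23/7 + 23/6 = 30.2313.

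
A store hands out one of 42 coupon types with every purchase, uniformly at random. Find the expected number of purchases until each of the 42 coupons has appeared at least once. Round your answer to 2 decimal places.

The wait to go from k to k+1 distinct coupons is geometric with mean 42/(42-k).
E[T] = 42/42 + 42/41 + 42/40 + ... + 42/2 + 42/1 = 42·H_{42}.
H_{42} = 4.327, so E[T] = 181.723.

181.72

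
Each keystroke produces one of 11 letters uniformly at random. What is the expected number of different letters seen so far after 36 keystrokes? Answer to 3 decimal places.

For each letter, P(seen in 36 keystrokes) = 1 - (10/11)^36 = 0.9677.
By linearity of expectation, E[distinct seen] = 11·(1 - (10/11)^36) = 10.6442.

10.644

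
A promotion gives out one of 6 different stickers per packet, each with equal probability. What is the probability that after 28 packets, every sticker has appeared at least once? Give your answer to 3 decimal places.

By inclusion–exclusion over which stickers are missing,
P(all seen) = Σ_{j=0}^{6} (-1)^j C(6,j)((6-j)/6)^28
= 1.0000 - 0.0364 + 0.0002 - 0.0000 + 0.0000 - 0.0000 + 0.0000
= 0.9638.

0.964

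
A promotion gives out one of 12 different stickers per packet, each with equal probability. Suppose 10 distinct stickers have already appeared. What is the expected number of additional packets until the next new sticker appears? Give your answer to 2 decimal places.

6.00

Each packet yields a new sticker with probability (12-10)/12 = 2/12, so the wait is geometric with mean 12/2.
E = 12/2 = 6.000.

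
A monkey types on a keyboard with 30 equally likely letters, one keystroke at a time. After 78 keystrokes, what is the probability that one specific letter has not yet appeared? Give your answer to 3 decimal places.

0.071

Each keystroke misses the fixed letter with probability (30-1)/30 = 29/30, independently.
P(still missing after 78) = (29/30)^78 = 0.0711.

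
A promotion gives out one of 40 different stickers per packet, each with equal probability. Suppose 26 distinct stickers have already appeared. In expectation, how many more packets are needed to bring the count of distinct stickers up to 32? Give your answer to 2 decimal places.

21.35

From k distinct to k+1 distinct takes on average 40/(40-k) packets.
Sum over k = 26,...,31: E = 40/14 + 40/13 + 40/12 + 40/11 + 40/10 + 40/9 = 21.348.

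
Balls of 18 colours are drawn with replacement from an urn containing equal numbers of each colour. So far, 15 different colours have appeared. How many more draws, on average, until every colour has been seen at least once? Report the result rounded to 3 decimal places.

33.000

From k distinct to k+1 distinct takes on average 18/(18-k) draws.
Sum over k = 15,...,17: E = 18/3 + 18/2 + 18/1 = 33.0000.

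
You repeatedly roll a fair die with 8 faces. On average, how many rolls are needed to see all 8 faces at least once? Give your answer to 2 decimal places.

21.74

The wait to go from k to k+1 distinct faces is geometric with mean 8/(8-k).
E[T] = 8/8 + 8/7 + 8/6 + ... + 8/2 + 8/1 = 8·H_{8}.
H_{8} = 2.718, so E[T] = 21.743.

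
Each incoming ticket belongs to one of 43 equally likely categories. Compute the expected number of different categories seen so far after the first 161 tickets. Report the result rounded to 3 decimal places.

42.027

For each category, P(seen in 161 tickets) = 1 - (42/43)^161 = 0.9774.
By linearity of expectation, E[distinct seen] = 43·(1 - (42/43)^161) = 42.0268.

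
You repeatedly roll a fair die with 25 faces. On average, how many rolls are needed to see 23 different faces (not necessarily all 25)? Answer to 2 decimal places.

Going from k to k+1 distinct takes a geometric number of rolls with mean 25/(25-k).
Sum over k = 0,...,22: E = 25/25 + 25/24 + 25/23 + ... + 25/4 + 25/3 = 57.899.

57.90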